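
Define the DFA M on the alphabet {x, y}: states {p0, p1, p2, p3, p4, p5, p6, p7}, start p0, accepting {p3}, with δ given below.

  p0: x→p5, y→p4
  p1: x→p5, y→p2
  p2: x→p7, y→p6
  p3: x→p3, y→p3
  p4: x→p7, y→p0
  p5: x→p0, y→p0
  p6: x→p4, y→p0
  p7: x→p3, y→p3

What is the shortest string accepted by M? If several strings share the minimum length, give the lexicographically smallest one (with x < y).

A breadth-first search from p0 reaches an accepting state first via the path p0 → p4 → p7 → p3 on input yxx.
No string of length < 3 is accepted (BFS exhausts all shorter strings without reaching an accepting state), and yxx is the lexicographically least accepting string of length 3.

yxx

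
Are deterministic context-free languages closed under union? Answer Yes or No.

{aⁿbⁿ : n≥0} and {aⁿb²ⁿ : n≥0} are each accepted by a deterministic PDA (push the a's; pop one per b, respectively one per two b's), but their union U is not. Suppose a DPDA M accepted U. Being deterministic, M has a single run on aⁿb²ⁿ, and since aⁿbⁿ ∈ U that run passes through an accepting configuration right after consuming the prefix aⁿbⁿ and then goes on to accept again after n more b's. Build an ordinary (nondeterministic) PDA M′ that simulates M on a's and b's and, at any moment when M is in an accepting state, may switch to a second mode in which it reads only c's, feeding each c to M as a b; M′ accepts when M does. Then M′ accepts aⁱbʲcᵏ (k≥1) exactly when both aⁱbʲ ∈ U and aⁱbʲ⁺ᵏ ∈ U, and checking the four cases (i=j or j=2i, combined with j+k=i or j+k=2i) leaves only i=j=k: so L(M′) ∩ a*b*c⁺ = {aⁿbⁿcⁿ : n≥1} would be context-free, which it is not (pumping lemma) — contradiction. (The union is an unambiguous CFL; it is determinism, not unambiguity, that fails.)

No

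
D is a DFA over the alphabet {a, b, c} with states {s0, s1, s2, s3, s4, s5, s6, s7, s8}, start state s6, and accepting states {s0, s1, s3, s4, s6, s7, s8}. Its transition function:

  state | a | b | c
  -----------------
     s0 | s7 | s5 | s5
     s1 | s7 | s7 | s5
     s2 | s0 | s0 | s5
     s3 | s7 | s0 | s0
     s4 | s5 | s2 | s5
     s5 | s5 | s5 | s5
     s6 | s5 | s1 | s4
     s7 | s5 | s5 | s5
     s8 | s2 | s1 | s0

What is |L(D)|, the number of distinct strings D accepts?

The useful subgraph on states {s0, s1, s2, s4, s6, s7} is acyclic, so L(D) is finite; the longest accepting path visits 5 useful states, giving maximum string length 4.
Counting accepting paths from s6 by length: 1 of length 0, 2 of length 1, 2 of length 2, 2 of length 3, 2 of length 4. Total 9.

9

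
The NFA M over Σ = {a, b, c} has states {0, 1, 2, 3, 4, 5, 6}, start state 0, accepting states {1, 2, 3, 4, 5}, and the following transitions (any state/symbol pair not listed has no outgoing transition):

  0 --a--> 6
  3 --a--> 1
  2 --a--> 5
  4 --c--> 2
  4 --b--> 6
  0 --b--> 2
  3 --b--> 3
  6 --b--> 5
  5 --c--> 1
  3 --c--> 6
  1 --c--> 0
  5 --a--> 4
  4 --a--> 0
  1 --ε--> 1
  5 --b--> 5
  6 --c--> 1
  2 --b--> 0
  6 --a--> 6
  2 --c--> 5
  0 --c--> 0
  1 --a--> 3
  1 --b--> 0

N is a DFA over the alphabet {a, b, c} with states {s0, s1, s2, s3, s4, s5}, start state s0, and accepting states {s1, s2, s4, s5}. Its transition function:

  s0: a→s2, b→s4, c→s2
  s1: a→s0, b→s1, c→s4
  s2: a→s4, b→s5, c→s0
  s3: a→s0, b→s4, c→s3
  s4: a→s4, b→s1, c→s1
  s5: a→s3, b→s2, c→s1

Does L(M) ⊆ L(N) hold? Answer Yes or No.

The string ac is in L(M) but not in L(N).
So L(M) ⊄ L(N).

No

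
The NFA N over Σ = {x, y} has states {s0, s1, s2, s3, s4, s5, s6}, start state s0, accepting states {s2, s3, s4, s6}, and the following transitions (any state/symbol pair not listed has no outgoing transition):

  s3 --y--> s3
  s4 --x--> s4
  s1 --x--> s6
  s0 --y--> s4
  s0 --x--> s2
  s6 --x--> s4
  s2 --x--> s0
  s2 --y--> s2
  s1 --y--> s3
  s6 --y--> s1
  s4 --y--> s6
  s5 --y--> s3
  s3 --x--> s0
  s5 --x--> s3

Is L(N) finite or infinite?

infinite

State s0 is reachable from the start and can reach an accepting state, and it lies on the cycle s0 → s2 → s0.
Traversing that cycle any number of times yields accepted strings of unbounded length, so the language is infinite.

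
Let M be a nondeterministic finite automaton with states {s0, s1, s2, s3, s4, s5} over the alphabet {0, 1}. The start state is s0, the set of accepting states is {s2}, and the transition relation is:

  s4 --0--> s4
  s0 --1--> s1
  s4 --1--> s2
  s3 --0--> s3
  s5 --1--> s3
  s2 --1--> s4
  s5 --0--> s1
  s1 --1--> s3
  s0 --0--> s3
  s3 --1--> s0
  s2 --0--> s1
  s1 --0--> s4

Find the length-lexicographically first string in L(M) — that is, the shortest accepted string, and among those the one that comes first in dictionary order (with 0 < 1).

101

A breadth-first search from s0 reaches an accepting state first via the path s0 → s1 → s4 → s2 on input 101.
No string of length < 3 is accepted (BFS exhausts all shorter strings without reaching an accepting state), and 101 is the lexicographically least accepting string of length 3.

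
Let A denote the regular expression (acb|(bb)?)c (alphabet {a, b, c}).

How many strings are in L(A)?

The expression has no Kleene star, so L(A) is finite. Expanding the alternatives gives {c, bbc, acbc}.
That is 1 of length 1, 1 of length 3, 1 of length 4: 3 strings in all.

3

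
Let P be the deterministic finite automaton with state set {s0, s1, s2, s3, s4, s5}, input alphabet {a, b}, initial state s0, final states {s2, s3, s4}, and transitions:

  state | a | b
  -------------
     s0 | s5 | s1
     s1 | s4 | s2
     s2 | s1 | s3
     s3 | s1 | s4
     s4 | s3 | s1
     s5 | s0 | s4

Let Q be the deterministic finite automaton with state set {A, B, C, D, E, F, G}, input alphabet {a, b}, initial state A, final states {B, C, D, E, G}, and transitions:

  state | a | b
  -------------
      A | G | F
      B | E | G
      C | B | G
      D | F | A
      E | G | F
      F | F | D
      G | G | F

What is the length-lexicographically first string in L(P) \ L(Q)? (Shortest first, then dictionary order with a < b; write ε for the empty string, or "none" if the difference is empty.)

The string ab is accepted by P but not by Q.
No shorter string lies in the difference, and ab is the lexicographically first length-2 string in L(P) \ L(Q).

ab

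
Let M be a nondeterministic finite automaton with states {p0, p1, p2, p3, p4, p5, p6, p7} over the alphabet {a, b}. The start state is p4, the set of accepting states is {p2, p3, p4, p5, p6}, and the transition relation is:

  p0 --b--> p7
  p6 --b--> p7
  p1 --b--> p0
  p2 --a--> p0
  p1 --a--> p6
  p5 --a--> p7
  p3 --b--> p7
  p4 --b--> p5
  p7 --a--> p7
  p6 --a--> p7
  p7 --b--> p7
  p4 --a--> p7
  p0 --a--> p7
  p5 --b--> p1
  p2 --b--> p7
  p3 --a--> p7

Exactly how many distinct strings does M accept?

3

The useful subgraph on states {p1, p4, p5, p6} is acyclic, so L(M) is finite; the longest accepting path visits 4 useful states, giving maximum string length 3.
Counting accepting paths from p4 by length: 1 of length 0, 1 of length 1, 1 of length 3. Total 3.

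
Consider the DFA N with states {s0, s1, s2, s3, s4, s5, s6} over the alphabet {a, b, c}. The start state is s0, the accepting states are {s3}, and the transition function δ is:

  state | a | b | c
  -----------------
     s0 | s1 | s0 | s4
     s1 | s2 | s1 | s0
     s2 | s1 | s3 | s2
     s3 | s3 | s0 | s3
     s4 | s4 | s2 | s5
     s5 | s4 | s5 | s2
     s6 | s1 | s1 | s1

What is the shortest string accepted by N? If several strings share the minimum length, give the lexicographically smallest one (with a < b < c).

A breadth-first search from s0 reaches an accepting state first via the path s0 → s1 → s2 → s3 on input aab.
No string of length < 3 is accepted (BFS exhausts all shorter strings without reaching an accepting state), and aab is the lexicographically least accepting string of length 3.

aab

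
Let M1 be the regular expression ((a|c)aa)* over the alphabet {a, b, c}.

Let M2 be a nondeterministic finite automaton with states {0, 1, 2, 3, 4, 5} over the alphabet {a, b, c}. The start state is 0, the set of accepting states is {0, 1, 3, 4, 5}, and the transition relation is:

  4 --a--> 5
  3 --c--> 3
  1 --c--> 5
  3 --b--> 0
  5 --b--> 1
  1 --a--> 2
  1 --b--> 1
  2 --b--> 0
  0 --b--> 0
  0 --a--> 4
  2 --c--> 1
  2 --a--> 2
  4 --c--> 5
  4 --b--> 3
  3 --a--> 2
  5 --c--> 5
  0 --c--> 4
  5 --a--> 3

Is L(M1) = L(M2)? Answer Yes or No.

No

The string aaaaaa is accepted by M1 but rejected by M2.
So L(M1) ≠ L(M2).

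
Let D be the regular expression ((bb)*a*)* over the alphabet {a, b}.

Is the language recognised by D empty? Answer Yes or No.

No

The empty string ε matches the expression, so it belongs to L(D).
Since L(D) contains at least one string, it is not empty.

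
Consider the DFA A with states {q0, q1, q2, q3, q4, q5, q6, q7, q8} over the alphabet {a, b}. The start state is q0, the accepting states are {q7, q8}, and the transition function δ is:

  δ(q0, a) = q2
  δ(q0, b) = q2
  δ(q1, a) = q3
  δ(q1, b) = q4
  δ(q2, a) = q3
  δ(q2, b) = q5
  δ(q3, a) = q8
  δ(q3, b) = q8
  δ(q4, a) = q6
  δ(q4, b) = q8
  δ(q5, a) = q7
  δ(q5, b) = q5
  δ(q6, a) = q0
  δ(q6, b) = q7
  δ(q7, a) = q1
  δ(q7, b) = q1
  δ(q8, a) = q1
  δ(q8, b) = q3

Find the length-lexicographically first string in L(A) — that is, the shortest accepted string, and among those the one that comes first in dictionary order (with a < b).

aaa

A breadth-first search from q0 reaches an accepting state first via the path q0 → q2 → q3 → q8 on input aaa.
No string of length < 3 is accepted (BFS exhausts all shorter strings without reaching an accepting state), and aaa is the lexicographically least accepting string of length 3.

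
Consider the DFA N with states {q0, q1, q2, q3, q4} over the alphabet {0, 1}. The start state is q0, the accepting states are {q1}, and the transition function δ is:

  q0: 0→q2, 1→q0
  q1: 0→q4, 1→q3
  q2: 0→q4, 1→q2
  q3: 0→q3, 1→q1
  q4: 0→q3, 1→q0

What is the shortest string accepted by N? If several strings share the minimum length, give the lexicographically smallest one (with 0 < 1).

A breadth-first search from q0 reaches an accepting state first via the path q0 → q2 → q4 → q3 → q1 on input 0001.
No string of length < 4 is accepted (BFS exhausts all shorter strings without reaching an accepting state), and 0001 is the lexicographically least accepting string of length 4.

0001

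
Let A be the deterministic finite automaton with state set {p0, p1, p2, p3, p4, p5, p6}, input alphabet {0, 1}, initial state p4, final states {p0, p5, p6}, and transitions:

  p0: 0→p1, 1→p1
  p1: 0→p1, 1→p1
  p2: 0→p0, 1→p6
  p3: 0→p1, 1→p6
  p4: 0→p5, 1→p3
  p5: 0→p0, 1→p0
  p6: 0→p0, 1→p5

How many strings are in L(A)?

8

The useful subgraph on states {p0, p3, p4, p5, p6} is acyclic, so L(A) is finite; the longest accepting path visits 5 useful states, giving maximum string length 4.
Counting accepting paths from p4 by length: 1 of length 1, 3 of length 2, 2 of length 3, 2 of length 4. Total 8.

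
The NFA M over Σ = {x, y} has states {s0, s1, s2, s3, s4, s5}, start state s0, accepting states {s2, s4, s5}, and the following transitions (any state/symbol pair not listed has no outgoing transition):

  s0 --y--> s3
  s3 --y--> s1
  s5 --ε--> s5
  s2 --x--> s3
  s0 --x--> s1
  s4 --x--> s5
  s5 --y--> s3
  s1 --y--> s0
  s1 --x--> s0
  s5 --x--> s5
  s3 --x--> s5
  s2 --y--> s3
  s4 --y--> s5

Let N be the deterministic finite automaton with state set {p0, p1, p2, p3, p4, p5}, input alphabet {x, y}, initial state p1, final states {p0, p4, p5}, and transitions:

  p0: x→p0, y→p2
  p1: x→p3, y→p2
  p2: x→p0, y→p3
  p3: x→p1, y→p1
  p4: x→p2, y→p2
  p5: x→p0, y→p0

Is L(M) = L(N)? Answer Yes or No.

Yes

Exploring the product automaton M × N from the start pair (s0, p1), following both machines on each input symbol, reaches 4 state pairs: (s0, p1), (s1, p3), (s3, p2), (s5, p0).
M accepts in {s2, s4, s5} and N accepts in {p0, p4, p5}. In every reachable pair the two components are either both accepting — (s5, p0) — or both non-accepting, so no string is accepted by exactly one of the machines: L(M) \ L(N) and L(N) \ L(M) are both empty.
Hence every string is accepted by M iff it is accepted by N, and the two languages coincide.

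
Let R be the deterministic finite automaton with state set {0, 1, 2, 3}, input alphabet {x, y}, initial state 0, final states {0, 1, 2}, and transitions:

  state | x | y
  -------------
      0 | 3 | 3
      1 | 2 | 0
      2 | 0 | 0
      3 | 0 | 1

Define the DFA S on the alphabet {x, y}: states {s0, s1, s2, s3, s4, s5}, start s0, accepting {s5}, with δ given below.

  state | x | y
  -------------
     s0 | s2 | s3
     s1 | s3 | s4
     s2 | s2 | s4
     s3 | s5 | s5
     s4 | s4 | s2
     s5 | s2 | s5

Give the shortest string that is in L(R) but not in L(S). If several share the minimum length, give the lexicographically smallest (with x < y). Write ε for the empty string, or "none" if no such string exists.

The empty string ε is accepted by R but not by S.
Since ε is the unique shortest string, it is the required witness.

ε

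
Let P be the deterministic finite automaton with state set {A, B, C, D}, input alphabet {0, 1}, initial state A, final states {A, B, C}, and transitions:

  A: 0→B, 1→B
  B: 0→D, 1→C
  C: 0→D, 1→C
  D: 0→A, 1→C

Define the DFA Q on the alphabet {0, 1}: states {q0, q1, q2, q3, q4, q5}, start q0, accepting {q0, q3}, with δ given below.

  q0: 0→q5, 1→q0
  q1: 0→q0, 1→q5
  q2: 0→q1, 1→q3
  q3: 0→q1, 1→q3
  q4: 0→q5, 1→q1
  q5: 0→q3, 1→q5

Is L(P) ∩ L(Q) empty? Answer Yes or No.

No

The empty string ε is accepted by both P and Q.
Hence L(P) ∩ L(Q) ≠ ∅.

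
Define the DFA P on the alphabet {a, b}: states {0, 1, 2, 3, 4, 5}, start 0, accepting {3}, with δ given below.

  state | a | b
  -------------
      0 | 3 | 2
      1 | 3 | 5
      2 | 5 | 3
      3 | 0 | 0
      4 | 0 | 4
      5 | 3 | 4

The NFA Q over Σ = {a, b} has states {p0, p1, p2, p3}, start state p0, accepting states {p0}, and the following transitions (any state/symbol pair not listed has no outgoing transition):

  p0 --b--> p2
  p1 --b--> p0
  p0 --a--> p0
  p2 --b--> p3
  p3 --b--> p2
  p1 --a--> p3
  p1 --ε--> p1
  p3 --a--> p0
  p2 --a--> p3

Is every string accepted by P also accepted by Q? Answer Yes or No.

No

The string bb is in L(P) but not in L(Q).
So L(P) ⊄ L(Q).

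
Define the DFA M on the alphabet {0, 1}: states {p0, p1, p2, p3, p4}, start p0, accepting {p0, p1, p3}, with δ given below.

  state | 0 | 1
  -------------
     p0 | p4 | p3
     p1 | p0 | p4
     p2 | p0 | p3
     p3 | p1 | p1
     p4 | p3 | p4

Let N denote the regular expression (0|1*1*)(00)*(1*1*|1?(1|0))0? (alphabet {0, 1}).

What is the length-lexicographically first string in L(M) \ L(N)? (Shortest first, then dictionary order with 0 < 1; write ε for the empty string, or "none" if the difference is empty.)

0101

The string 0101 is accepted by M but not by N.
No shorter string lies in the difference, and 0101 is the lexicographically first length-4 string in L(M) \ L(N).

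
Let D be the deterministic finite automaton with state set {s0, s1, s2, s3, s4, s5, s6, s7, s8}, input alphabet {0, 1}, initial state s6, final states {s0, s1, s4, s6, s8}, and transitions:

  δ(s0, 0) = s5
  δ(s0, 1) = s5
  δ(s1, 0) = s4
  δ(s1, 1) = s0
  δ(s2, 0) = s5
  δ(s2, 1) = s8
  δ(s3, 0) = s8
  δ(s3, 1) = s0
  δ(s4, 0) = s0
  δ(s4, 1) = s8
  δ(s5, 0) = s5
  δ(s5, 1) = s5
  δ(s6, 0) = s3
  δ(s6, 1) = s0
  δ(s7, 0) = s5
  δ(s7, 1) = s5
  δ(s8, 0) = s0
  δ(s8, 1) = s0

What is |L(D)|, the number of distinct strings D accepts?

6

The useful subgraph on states {s0, s3, s6, s8} is acyclic, so L(D) is finite; the longest accepting path visits 4 useful states, giving maximum string length 3.
Counting accepting paths from s6 by length: 1 of length 0, 1 of length 1, 2 of length 2, 2 of length 3. Total 6.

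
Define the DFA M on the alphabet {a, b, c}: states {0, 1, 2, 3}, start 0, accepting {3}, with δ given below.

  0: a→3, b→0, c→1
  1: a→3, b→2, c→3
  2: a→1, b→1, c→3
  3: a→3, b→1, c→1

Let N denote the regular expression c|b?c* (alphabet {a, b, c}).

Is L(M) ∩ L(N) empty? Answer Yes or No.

No

The string cc is accepted by both M and N.
Hence L(M) ∩ L(N) ≠ ∅.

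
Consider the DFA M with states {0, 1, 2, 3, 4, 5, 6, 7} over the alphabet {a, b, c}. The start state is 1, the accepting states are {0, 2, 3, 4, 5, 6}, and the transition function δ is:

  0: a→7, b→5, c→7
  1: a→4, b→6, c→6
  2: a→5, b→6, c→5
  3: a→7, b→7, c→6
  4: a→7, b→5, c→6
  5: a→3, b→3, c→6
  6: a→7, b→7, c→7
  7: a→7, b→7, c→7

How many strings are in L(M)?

10

The useful subgraph on states {1, 3, 4, 5, 6} is acyclic, so L(M) is finite; the longest accepting path visits 5 useful states, giving maximum string length 4.
Counting accepting paths from 1 by length: 3 of length 1, 2 of length 2, 3 of length 3, 2 of length 4. Total 10.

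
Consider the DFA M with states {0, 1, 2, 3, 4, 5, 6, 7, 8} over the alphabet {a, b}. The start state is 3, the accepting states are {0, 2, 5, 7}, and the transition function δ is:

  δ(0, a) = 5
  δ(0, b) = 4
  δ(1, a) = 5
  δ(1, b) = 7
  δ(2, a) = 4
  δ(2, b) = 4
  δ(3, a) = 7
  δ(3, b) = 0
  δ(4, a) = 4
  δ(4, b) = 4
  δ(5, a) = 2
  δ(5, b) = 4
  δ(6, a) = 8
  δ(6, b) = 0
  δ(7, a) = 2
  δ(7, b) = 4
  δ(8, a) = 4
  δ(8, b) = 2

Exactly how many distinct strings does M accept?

The useful subgraph on states {0, 2, 3, 5, 7} is acyclic, so L(M) is finite; the longest accepting path visits 4 useful states, giving maximum string length 3.
Counting accepting paths from 3 by length: 2 of length 1, 2 of length 2, 1 of length 3. Total 5.

5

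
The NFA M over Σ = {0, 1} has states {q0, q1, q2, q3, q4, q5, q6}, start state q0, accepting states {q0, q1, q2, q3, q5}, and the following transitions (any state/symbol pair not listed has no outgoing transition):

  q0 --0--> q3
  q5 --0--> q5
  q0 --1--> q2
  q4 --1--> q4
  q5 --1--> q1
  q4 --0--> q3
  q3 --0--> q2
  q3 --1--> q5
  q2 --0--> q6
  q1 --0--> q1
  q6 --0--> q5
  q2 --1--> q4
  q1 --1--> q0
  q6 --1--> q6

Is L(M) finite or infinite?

infinite

State q2 is reachable from the start and can reach an accepting state, and it lies on the cycle q2 → q4 → q3 → q2.
Traversing that cycle any number of times yields accepted strings of unbounded length, so the language is infinite.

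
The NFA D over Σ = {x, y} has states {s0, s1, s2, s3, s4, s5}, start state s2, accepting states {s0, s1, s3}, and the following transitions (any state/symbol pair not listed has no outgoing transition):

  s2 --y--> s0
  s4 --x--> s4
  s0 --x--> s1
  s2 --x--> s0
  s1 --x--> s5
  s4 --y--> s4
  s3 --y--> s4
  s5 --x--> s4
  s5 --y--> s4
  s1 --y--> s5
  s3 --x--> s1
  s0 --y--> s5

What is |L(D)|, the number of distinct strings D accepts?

4

The useful subgraph on states {s0, s1, s2} is acyclic, so L(D) is finite; the longest accepting path visits 3 useful states, giving maximum string length 2.
Counting accepting paths from s2 by length: 2 of length 1, 2 of length 2. Total 4.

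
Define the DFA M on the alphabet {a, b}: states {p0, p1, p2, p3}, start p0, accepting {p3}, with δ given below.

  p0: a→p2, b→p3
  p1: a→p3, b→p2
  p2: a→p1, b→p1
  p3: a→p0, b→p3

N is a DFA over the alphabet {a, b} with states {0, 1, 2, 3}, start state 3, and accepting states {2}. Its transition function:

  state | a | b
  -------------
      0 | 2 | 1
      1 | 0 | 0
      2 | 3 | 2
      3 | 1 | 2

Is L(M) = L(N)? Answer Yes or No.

Yes

Exploring the product automaton M × N from the start pair (p0, 3), following both machines on each input symbol, reaches 4 state pairs: (p0, 3), (p2, 1), (p3, 2), (p1, 0).
M accepts in {p3} and N accepts in {2}. In every reachable pair the two components are either both accepting — (p3, 2) — or both non-accepting, so no string is accepted by exactly one of the machines: L(M) \ L(N) and L(N) \ L(M) are both empty.
Hence every string is accepted by M iff it is accepted by N, and the two languages coincide.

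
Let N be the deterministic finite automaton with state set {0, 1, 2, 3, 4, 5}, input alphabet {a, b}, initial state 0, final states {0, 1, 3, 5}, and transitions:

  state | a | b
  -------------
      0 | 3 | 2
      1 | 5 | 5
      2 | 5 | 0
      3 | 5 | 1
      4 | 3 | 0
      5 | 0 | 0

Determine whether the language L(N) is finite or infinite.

infinite

State 0 is reachable from the start and can reach an accepting state, and it lies on the cycle 0 → 2 → 0.
Traversing that cycle any number of times yields accepted strings of unbounded length, so the language is infinite.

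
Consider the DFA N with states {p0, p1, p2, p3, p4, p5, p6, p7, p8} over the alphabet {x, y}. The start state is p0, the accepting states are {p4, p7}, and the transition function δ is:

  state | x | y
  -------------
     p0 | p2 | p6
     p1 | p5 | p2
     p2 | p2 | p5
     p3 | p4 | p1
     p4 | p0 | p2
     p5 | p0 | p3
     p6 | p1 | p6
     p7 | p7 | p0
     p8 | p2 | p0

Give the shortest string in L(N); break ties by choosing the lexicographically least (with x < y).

xyyx

A breadth-first search from p0 reaches an accepting state first via the path p0 → p2 → p5 → p3 → p4 on input xyyx.
No string of length < 4 is accepted (BFS exhausts all shorter strings without reaching an accepting state), and xyyx is the lexicographically least accepting string of length 4.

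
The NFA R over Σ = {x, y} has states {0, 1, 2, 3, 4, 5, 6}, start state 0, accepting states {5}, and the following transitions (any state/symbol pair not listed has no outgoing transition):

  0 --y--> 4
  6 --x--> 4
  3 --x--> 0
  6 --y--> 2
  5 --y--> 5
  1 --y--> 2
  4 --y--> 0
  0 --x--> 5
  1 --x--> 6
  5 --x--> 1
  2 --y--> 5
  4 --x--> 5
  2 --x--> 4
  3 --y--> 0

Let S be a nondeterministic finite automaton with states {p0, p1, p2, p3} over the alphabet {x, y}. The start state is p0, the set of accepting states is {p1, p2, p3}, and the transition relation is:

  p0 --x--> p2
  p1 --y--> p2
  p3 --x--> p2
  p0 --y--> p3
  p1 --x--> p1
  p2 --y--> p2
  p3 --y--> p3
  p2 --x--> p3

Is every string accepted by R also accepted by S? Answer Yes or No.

Yes

Exploring the product automaton R × S from the start pair (0, p0), following both machines on each input symbol, reaches 13 state pairs: (0, p0), (5, p2), (4, p3), (1, p3), (0, p3), (6, p2), (2, p3), (2, p2), (4, p2), (5, p3), (0, p2), (1, p2), (6, p3).
R accepts in {5} and S accepts in {p1, p2, p3}. The reachable pairs whose R-component is accepting are (5, p2), (5, p3); in each of them the S-component is accepting too, so the product for L(R) \ L(S) (R-component accepting, S-component rejecting) has no reachable accepting pair and the difference is empty.
Hence every string in L(R) is also in L(S).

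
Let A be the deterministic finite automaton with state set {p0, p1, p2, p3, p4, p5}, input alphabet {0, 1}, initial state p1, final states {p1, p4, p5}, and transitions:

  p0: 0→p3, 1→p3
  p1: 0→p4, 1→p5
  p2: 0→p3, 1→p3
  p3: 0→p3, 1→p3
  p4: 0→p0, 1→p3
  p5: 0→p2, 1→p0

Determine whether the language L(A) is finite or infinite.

finite

The useful states (reachable from p1 and able to reach an accepting state) are {p1, p4, p5}.
Restricted to these states the transition graph has no cycle, so every accepting path has bounded length and L is finite.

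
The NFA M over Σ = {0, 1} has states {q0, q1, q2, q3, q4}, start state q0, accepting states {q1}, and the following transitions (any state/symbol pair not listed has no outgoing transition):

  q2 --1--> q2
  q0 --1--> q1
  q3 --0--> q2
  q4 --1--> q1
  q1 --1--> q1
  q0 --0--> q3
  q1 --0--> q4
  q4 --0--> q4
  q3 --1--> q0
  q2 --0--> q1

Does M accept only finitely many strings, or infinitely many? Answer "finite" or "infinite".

State q1 is reachable from the start and can reach an accepting state, and it lies on the cycle q1 → q1.
Traversing that cycle any number of times yields accepted strings of unbounded length, so the language is infinite.

infinite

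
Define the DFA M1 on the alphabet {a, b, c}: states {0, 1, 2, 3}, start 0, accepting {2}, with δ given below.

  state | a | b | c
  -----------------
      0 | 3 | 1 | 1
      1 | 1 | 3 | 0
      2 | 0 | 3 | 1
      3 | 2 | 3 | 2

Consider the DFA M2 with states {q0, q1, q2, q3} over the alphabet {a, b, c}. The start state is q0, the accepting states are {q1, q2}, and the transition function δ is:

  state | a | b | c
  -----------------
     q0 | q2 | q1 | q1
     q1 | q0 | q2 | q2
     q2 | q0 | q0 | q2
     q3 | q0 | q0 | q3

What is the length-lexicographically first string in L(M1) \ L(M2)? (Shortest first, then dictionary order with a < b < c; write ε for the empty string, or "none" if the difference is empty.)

aa

The string aa is accepted by M1 but not by M2.
No shorter string lies in the difference, and aa is the lexicographically first length-2 string in L(M1) \ L(M2).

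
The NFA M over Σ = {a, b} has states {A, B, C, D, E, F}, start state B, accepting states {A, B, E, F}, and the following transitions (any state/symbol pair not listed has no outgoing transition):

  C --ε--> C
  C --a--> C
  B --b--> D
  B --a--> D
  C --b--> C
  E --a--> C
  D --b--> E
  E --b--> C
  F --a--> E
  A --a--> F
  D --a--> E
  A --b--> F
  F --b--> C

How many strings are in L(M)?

5

The useful subgraph on states {B, D, E} is acyclic, so L(M) is finite; the longest accepting path visits 3 useful states, giving maximum string length 2.
Counting accepting paths from B by length: 1 of length 0, 4 of length 2. Total 5.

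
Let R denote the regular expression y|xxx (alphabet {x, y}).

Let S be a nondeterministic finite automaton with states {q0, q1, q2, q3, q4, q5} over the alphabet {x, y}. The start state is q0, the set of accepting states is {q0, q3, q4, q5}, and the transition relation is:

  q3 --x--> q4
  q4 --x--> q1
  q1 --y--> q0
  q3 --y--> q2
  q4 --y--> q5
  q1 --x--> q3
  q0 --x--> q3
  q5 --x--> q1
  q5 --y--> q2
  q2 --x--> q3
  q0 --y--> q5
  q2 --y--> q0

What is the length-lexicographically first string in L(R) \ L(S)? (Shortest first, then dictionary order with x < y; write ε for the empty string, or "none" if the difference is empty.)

xxx

The string xxx is accepted by R but not by S.
No shorter string lies in the difference, and xxx is the lexicographically first length-3 string in L(R) \ L(S).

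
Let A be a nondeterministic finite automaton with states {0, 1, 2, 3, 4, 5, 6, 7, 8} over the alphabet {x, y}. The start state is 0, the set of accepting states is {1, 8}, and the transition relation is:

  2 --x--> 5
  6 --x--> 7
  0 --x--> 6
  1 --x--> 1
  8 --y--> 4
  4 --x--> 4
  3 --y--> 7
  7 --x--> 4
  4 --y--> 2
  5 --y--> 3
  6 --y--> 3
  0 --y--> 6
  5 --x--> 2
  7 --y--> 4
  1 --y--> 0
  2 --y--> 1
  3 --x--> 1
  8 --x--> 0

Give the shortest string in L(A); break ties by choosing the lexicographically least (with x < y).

A breadth-first search from 0 reaches an accepting state first via the path 0 → 6 → 3 → 1 on input xyx.
No string of length < 3 is accepted (BFS exhausts all shorter strings without reaching an accepting state), and xyx is the lexicographically least accepting string of length 3.

xyx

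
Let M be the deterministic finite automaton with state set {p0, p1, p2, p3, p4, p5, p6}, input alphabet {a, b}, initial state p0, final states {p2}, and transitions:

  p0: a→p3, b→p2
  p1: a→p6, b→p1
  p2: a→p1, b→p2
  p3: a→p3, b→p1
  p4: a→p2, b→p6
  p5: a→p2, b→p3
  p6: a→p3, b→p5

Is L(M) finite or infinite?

State p1 is reachable from the start and can reach an accepting state, and it lies on the cycle p1 → p1.
Traversing that cycle any number of times yields accepted strings of unbounded length, so the language is infinite.

infinite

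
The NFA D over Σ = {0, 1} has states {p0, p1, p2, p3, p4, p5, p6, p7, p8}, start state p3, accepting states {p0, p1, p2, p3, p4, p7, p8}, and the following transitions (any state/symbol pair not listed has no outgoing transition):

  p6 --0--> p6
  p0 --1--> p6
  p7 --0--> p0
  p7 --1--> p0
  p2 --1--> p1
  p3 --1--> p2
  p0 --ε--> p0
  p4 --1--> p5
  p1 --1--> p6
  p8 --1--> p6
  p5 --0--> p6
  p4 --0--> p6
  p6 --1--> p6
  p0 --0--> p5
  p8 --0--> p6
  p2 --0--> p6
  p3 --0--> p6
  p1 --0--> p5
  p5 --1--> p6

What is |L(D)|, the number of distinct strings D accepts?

The useful subgraph on states {p1, p2, p3} is acyclic, so L(D) is finite; the longest accepting path visits 3 useful states, giving maximum string length 2.
Counting accepting paths from p3 by length: 1 of length 0, 1 of length 1, 1 of length 2. Total 3.

3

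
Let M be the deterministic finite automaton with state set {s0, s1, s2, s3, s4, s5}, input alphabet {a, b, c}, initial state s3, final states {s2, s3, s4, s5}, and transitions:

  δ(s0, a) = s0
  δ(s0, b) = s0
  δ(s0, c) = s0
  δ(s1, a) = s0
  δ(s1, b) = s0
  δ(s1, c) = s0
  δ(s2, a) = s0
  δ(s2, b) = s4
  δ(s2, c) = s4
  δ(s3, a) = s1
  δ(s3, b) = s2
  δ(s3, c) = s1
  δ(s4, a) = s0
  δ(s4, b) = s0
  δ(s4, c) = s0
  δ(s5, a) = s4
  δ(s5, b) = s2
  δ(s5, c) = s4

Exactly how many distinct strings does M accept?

The useful subgraph on states {s2, s3, s4} is acyclic, so L(M) is finite; the longest accepting path visits 3 useful states, giving maximum string length 2.
Counting accepting paths from s3 by length: 1 of length 0, 1 of length 1, 2 of length 2. Total 4.

4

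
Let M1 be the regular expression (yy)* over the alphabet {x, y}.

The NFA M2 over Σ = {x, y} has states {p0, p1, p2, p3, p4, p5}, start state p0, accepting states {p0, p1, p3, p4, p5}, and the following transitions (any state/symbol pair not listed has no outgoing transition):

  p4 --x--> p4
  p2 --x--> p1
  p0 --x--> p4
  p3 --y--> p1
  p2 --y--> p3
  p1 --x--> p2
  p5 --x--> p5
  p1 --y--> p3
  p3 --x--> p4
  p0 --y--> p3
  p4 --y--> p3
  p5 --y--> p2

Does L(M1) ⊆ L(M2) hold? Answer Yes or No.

Converting the expression M1 to a DFA (subset construction, then merging equivalent states) gives the minimal DFA with states {r0, r1, r2}, start state r0, accepting states {r0} and transitions r0: x→r1, y→r2; r1: x→r1, y→r1; r2: x→r1, y→r0.
Exploring the product automaton M1 × M2 from the start pair (r0, p0), following both machines on each input symbol, reaches 7 state pairs: (r0, p0), (r1, p4), (r2, p3), (r1, p3), (r0, p1), (r1, p1), (r1, p2).
M1 accepts in {r0} and M2 accepts in {p0, p1, p3, p4, p5}. The reachable pairs whose M1-component is accepting are (r0, p0), (r0, p1); in each of them the M2-component is accepting too, so the product for L(M1) \ L(M2) (M1-component accepting, M2-component rejecting) has no reachable accepting pair and the difference is empty.
Hence every string in L(M1) is also in L(M2).

Yes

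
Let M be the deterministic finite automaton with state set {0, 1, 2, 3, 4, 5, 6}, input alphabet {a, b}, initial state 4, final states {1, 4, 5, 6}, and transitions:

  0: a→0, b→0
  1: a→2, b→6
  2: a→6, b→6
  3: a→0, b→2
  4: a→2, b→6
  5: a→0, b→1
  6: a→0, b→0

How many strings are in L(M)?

The useful subgraph on states {2, 4, 6} is acyclic, so L(M) is finite; the longest accepting path visits 3 useful states, giving maximum string length 2.
Counting accepting paths from 4 by length: 1 of length 0, 1 of length 1, 2 of length 2. Total 4.

4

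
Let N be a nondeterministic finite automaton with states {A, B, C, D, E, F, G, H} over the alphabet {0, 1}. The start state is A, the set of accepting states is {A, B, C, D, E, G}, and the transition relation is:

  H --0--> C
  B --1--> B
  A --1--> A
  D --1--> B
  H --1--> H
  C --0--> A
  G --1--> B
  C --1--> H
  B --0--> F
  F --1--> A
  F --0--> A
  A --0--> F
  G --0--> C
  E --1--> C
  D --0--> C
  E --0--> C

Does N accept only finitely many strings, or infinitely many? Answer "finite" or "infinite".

infinite

State A is reachable from the start and can reach an accepting state, and it lies on the cycle A → A.
Traversing that cycle any number of times yields accepted strings of unbounded length, so the language is infinite.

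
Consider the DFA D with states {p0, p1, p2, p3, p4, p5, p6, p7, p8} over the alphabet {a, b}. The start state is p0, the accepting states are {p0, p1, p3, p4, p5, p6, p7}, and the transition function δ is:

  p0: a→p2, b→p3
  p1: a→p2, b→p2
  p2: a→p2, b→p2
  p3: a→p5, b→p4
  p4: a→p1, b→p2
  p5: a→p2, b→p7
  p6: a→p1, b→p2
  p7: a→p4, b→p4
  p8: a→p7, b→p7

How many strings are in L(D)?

10

The useful subgraph on states {p0, p1, p3, p4, p5, p7} is acyclic, so L(D) is finite; the longest accepting path visits 6 useful states, giving maximum string length 5.
Counting accepting paths from p0 by length: 1 of length 0, 1 of length 1, 2 of length 2, 2 of length 3, 2 of length 4, 2 of length 5. Total 10.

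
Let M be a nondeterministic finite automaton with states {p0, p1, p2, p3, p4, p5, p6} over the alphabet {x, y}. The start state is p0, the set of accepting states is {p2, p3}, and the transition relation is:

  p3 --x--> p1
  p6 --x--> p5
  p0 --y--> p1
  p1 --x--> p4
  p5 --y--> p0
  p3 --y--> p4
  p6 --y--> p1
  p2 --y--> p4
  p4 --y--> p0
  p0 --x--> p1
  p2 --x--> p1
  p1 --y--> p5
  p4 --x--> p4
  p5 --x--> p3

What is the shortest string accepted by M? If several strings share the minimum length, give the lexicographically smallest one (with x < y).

xyx

A breadth-first search from p0 reaches an accepting state first via the path p0 → p1 → p5 → p3 on input xyx.
No string of length < 3 is accepted (BFS exhausts all shorter strings without reaching an accepting state), and xyx is the lexicographically least accepting string of length 3.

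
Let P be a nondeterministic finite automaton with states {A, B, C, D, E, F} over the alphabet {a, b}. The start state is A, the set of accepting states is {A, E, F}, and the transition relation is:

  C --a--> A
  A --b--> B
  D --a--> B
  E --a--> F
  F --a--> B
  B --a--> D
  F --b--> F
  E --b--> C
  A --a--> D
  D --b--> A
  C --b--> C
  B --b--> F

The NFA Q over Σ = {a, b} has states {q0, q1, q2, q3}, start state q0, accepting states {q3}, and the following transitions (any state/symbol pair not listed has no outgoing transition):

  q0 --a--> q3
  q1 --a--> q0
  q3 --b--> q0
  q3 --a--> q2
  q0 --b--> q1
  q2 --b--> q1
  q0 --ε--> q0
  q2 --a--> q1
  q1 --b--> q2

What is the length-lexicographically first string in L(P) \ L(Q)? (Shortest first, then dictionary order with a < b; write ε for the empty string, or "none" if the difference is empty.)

ε

The empty string ε is accepted by P but not by Q.
Since ε is the unique shortest string, it is the required witness.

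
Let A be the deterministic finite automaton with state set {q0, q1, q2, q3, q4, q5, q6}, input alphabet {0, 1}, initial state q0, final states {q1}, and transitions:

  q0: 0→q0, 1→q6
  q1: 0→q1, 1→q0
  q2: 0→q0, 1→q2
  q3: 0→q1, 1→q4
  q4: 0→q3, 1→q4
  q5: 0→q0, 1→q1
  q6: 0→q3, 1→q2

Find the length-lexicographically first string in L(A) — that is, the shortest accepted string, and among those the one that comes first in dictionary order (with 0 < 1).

A breadth-first search from q0 reaches an accepting state first via the path q0 → q6 → q3 → q1 on input 100.
No string of length < 3 is accepted (BFS exhausts all shorter strings without reaching an accepting state), and 100 is the lexicographically least accepting string of length 3.

100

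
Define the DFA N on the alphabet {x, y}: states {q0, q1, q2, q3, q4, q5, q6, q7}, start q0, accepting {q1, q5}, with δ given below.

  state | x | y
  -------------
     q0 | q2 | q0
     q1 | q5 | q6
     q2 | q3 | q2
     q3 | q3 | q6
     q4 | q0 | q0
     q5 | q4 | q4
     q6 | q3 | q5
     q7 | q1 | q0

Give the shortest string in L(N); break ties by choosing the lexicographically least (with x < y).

A breadth-first search from q0 reaches an accepting state first via the path q0 → q2 → q3 → q6 → q5 on input xxyy.
No string of length < 4 is accepted (BFS exhausts all shorter strings without reaching an accepting state), and xxyy is the lexicographically least accepting string of length 4.

xxyy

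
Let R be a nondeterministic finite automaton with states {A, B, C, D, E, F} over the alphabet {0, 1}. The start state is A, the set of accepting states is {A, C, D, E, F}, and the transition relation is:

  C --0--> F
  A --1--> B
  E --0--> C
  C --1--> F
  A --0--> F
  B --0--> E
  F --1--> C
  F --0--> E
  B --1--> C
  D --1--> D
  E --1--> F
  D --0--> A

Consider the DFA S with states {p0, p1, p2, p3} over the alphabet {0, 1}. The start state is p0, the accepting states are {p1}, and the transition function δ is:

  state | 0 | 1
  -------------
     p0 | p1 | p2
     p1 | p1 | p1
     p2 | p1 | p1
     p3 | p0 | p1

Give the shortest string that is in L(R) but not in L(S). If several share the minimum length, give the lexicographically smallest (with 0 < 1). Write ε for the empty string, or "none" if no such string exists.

The empty string ε is accepted by R but not by S.
Since ε is the unique shortest string, it is the required witness.

ε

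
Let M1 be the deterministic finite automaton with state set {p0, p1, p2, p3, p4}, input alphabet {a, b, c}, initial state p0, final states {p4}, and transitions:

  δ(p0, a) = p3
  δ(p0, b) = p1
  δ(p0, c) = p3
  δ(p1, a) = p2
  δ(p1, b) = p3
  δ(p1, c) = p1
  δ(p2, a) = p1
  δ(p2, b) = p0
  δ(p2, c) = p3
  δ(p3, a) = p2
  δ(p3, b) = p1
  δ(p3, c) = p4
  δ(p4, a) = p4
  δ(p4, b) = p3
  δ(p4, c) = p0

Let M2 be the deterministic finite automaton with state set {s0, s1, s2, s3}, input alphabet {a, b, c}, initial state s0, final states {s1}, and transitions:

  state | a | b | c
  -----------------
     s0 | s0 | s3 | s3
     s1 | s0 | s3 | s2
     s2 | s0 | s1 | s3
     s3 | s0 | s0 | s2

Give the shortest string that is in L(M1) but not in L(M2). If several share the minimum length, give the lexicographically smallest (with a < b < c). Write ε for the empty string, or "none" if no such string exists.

ac

The string ac is accepted by M1 but not by M2.
No shorter string lies in the difference, and ac is the lexicographically first length-2 string in L(M1) \ L(M2).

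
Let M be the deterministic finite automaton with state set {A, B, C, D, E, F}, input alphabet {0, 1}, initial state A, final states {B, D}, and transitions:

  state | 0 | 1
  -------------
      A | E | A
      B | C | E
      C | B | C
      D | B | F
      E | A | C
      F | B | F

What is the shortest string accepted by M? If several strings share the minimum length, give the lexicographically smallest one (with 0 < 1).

010

A breadth-first search from A reaches an accepting state first via the path A → E → C → B on input 010.
No string of length < 3 is accepted (BFS exhausts all shorter strings without reaching an accepting state), and 010 is the lexicographically least accepting string of length 3.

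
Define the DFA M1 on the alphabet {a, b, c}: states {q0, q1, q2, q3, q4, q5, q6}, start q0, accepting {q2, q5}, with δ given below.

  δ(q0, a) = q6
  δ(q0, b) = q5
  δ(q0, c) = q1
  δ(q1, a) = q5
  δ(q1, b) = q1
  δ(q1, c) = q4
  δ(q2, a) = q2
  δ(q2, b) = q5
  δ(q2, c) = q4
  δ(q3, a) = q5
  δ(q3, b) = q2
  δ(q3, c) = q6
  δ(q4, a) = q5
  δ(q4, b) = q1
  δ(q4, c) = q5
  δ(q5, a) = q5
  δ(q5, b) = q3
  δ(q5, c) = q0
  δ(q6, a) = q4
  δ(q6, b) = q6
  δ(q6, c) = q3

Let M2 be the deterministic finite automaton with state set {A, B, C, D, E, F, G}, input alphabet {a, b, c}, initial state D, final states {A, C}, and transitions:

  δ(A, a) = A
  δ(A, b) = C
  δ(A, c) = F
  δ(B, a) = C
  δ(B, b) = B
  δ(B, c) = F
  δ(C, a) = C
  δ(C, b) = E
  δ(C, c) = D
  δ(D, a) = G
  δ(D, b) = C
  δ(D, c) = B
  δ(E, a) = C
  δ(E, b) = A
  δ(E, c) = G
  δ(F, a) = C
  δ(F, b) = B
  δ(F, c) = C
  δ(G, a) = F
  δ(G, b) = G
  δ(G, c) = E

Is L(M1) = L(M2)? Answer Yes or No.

Yes

Exploring the product automaton M1 × M2 from the start pair (q0, D), following both machines on each input symbol, reaches 7 state pairs: (q0, D), (q6, G), (q5, C), (q1, B), (q4, F), (q3, E), (q2, A).
M1 accepts in {q2, q5} and M2 accepts in {A, C}. In every reachable pair the two components are either both accepting — (q5, C), (q2, A) — or both non-accepting, so no string is accepted by exactly one of the machines: L(M1) \ L(M2) and L(M2) \ L(M1) are both empty.
Hence every string is accepted by M1 iff it is accepted by M2, and the two languages coincide.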